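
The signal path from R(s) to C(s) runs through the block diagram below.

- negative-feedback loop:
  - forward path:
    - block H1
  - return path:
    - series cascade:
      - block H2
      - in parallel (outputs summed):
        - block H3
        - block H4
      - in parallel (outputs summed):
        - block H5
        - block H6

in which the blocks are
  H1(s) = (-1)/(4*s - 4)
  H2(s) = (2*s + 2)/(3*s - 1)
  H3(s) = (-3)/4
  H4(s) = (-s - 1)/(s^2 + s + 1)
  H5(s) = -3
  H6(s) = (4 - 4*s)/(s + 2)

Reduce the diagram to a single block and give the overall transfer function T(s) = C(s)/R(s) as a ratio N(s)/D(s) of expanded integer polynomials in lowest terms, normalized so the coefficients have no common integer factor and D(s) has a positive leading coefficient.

Answer: (-6*s^4 - 16*s^3 - 12*s^2 - 6*s + 4)/(24*s^5 + 19*s^4 - 92*s^3 - 142*s^2 - 117*s + 2)

Working:
Step 1. reduce the parallel group H3, H4 gives (-3*s^2 - 7*s - 7)/(4*s^2 + 4*s + 4)
Step 2. add H5, H6 (parallel) gives (-7*s - 2)/(s + 2)
Step 3. cascade H2, (H3+H4), (H5+H6) gives (21*s^4 + 76*s^3 + 118*s^2 + 77*s + 14)/(6*s^4 + 16*s^3 + 12*s^2 + 6*s - 4)
Step 4. apply the feedback formula to H1, (H2*(H3+H4)*(H5+H6)): this yields T(s), and no further normalization is needed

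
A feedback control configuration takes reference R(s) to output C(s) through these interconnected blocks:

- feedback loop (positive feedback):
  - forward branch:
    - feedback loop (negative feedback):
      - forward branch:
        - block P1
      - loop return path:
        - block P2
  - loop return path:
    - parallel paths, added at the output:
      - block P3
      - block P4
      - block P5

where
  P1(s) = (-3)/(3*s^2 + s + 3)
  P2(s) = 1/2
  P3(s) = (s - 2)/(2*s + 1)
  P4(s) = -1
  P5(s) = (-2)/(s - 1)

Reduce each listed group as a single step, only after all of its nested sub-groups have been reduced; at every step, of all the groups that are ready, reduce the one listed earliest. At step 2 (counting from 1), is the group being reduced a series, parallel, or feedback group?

Reducing step by step:

1. close the feedback loop around P1, P2
2. add P3, P4, P5 (parallel)
3. collapse the loop ([P1/(1+P1*P2)] forward, (P3+P4+P5) return)
The group at step 2 is a parallel group.

Answer: parallel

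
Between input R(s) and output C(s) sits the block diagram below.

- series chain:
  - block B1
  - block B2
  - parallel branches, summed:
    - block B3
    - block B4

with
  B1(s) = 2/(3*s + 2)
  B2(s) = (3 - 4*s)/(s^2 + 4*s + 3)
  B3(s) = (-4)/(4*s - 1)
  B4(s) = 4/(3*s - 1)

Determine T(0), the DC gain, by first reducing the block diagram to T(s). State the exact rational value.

Step 1 - add B3, B4 (parallel); result (4*s)/(12*s^2 - 7*s + 1)
Step 2 - cascade B1, B2, (B3+B4); result (-32*s^2 + 24*s)/(36*s^5 + 147*s^4 + 109*s^3 - 33*s^2 - 25*s + 6)
Step 2 gives the overall T(s). Then T(0) = 0/6 = 0.

Hence the answer: 0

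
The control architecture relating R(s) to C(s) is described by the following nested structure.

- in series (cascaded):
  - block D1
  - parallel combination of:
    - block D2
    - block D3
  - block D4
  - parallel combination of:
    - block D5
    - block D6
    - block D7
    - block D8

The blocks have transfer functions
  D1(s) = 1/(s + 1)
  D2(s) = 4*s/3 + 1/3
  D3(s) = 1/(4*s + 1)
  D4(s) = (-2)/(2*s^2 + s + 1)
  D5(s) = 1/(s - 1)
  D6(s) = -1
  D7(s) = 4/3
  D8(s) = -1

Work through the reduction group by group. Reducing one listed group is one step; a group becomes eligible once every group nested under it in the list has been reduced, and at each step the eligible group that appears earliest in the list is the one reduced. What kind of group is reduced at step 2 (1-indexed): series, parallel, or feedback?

The answer is parallel.

Reasoning:
[1] sum the parallel branches D2, D3
[2] reduce the parallel group D5, D6, D7, D8
[3] series reduction of D1, (D2+D3), D4, (D5+D6+D7+D8)
The group at step 2 is a parallel group.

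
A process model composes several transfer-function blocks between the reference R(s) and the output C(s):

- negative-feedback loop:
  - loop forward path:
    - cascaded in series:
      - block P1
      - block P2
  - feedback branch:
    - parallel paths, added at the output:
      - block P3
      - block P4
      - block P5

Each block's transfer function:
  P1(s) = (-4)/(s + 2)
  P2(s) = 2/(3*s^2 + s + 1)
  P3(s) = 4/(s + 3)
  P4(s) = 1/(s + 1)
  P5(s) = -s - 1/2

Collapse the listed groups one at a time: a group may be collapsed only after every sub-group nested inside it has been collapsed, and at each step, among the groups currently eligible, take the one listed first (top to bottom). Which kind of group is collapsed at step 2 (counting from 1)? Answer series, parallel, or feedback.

Step 1 - cascade P1, P2
Step 2 - sum the parallel branches P3, P4, P5
Step 3 - feedback reduction of (P1*P2), (P3+P4+P5)
Step 2 collapses a parallel group.

Final answer: parallel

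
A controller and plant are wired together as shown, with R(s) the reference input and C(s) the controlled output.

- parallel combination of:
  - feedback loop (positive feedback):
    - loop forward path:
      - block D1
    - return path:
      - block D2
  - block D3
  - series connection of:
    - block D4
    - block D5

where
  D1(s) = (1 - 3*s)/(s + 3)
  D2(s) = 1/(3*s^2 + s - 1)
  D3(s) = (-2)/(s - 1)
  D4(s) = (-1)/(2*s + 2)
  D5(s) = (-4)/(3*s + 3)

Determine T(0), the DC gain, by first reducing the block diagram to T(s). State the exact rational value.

Step 1. feedback reduction of D1, D2 = (-9*s^3 + 4*s - 1)/(3*s^3 + 10*s^2 + 5*s - 4)
Step 2. combine D4, D5 in series = 2/(3*s^2 + 6*s + 3)
Step 3. sum the parallel branches [D1/(1-D1*D2)], D3, (D4*D5) = (-27*s^6 - 45*s^5 - 51*s^4 - 118*s^3 - 121*s^2 - 9*s + 35)/(9*s^6 + 39*s^5 + 36*s^4 - 36*s^3 - 57*s^2 - 3*s + 12)
The step-3 result is T(s). Setting s = 0: T(0) = 35/12.

Therefore the answer is 35/12.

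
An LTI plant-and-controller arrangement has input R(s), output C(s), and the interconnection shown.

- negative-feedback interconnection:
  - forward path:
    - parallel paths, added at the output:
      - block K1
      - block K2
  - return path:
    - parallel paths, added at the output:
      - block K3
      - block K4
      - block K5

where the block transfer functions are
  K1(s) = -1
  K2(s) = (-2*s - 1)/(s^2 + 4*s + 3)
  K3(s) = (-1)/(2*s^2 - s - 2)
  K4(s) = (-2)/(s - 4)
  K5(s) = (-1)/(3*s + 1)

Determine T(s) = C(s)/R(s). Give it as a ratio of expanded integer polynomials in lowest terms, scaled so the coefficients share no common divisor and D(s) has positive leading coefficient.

Reducing step by step:

Step 1. parallel reduction of K1, K2; result (-s^2 - 6*s - 4)/(s^2 + 4*s + 3)
Step 2. combine K3, K4, K5 in parallel; result (-14*s^3 + 8*s^2 + 23*s)/(6*s^4 - 25*s^3 - 3*s^2 + 26*s + 8)
Step 3. collapse the loop ((K1+K2) forward, (K3+K4+K5) return), which is the overall transfer function T(s) = C(s)/R(s) in lowest terms

Answer: (-6*s^6 - 11*s^5 + 129*s^4 + 92*s^3 - 152*s^2 - 152*s - 32)/(6*s^6 + 13*s^5 - 9*s^4 - 76*s^3 - 67*s^2 + 18*s + 24)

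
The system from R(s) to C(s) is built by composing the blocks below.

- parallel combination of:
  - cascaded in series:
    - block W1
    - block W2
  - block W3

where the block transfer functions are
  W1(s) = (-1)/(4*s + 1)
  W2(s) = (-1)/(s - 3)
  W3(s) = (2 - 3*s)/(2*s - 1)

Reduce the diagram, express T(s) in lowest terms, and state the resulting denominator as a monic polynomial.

(1) combine W1, W2 in series -> 1/(4*s^2 - 11*s - 3)
(2) combine (W1*W2), W3 in parallel -> (-12*s^3 + 41*s^2 - 11*s - 7)/(8*s^3 - 26*s^2 + 5*s + 3)
No further cancellation is possible in the step-2 result, so that is T(s). Its denominator becomes monic after dividing by the leading coefficient 8.

Hence the answer: s^3 - 13*s^2/4 + 5*s/8 + 3/8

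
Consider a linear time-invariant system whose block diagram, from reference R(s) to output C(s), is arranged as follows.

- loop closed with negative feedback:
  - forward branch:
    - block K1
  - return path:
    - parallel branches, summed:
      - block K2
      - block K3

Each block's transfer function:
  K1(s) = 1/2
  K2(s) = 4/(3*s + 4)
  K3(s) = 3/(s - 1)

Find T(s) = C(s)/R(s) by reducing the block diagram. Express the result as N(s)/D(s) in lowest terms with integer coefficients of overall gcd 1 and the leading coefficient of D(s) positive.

Reducing step by step:

Step 1. add K2, K3 (parallel), giving (13*s + 8)/(3*s^2 + s - 4)
Step 2. reduce the feedback loop with forward K1 and return (K2+K3); the result is T(s) itself (integer coefficients, no common factor, positive leading denominator coefficient)

Answer: (3*s^2 + s - 4)/(6*s^2 + 15*s)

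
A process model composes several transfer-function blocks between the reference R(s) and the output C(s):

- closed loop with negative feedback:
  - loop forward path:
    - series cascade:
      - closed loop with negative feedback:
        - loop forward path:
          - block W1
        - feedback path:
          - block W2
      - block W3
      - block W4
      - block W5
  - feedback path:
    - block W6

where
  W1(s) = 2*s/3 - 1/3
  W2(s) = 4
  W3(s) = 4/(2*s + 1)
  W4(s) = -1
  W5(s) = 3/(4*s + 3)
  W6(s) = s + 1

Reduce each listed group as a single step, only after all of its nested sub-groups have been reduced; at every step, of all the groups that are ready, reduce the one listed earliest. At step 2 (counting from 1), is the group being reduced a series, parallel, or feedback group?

Step 1: apply the feedback formula to W1, W2
Step 2: multiply [W1/(1+W1*W2)], W3, W4, W5 (series)
Step 3: close the feedback loop around ([W1/(1+W1*W2)]*W3*W4*W5), W6
So the answer for step 2 is series.

Therefore the answer is series.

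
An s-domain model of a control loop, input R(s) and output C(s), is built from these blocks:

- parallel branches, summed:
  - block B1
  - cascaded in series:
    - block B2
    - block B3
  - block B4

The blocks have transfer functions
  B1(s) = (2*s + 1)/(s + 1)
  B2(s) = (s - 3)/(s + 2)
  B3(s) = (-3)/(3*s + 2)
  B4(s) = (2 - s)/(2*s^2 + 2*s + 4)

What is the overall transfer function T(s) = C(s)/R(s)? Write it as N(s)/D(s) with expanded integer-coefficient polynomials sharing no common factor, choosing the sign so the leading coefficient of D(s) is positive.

[1] combine B2, B3 in series gives (9 - 3*s)/(3*s^2 + 8*s + 4)
[2] add B1, (B2*B3), B4 (parallel) - this is the overall T(s), already in the required normalized form

Answer: (12*s^5 + 41*s^4 + 95*s^3 + 144*s^2 + 134*s + 60)/(6*s^5 + 28*s^4 + 58*s^3 + 76*s^2 + 56*s + 16)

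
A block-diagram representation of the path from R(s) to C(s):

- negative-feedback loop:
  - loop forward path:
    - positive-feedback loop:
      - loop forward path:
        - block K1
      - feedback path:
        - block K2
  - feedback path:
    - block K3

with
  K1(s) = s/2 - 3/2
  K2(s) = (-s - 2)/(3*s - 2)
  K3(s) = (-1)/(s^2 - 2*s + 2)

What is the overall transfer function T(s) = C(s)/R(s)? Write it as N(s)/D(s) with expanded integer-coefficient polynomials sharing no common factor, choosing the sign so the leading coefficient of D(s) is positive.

(1) apply the feedback formula to K1, K2; result (3*s^2 - 11*s + 6)/(s^2 + 5*s - 10)
(2) collapse the loop ([K1/(1-K1*K2)] forward, K3 return), giving the overall T(s)

Final answer: (3*s^4 - 17*s^3 + 34*s^2 - 34*s + 12)/(s^4 + 3*s^3 - 21*s^2 + 41*s - 26)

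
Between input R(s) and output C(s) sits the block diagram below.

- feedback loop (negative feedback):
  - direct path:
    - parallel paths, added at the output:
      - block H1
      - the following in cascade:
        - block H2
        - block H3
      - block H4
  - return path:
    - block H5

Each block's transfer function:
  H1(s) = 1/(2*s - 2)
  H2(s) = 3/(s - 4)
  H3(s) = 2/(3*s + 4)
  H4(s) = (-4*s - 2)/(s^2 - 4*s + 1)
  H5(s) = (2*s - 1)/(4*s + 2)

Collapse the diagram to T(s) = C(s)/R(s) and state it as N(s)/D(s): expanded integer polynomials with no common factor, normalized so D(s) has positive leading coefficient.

(1) combine H2, H3 in series, giving 6/(3*s^2 - 8*s - 16)
(2) reduce the parallel group H1, (H2*H3), H4, giving (-21*s^4 + 68*s^3 + 67*s^2 + 20*s - 92)/(6*s^5 - 46*s^4 + 78*s^3 + 74*s^2 - 144*s + 32)
(3) close the feedback loop around (H1+(H2*H3)+H4), H5, which is the overall transfer function T(s) = C(s)/R(s) in lowest terms

Answer: (-84*s^5 + 230*s^4 + 404*s^3 + 214*s^2 - 328*s - 184)/(24*s^6 - 214*s^5 + 377*s^4 + 518*s^3 - 455*s^2 - 364*s + 156)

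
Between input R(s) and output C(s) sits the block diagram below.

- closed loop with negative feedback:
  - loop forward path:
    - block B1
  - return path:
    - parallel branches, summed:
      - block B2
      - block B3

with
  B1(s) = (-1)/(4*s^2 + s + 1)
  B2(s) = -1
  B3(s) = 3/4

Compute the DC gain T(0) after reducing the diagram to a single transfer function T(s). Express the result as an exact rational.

Step 1. parallel reduction of B2, B3, giving (-1)/4
Step 2. apply the feedback formula to B1, (B2+B3), giving (-4)/(16*s^2 + 4*s + 5)
DC gain: substitute s = 0 into T(s) from step 2: T(0) = -4/5.

Final answer: -4/5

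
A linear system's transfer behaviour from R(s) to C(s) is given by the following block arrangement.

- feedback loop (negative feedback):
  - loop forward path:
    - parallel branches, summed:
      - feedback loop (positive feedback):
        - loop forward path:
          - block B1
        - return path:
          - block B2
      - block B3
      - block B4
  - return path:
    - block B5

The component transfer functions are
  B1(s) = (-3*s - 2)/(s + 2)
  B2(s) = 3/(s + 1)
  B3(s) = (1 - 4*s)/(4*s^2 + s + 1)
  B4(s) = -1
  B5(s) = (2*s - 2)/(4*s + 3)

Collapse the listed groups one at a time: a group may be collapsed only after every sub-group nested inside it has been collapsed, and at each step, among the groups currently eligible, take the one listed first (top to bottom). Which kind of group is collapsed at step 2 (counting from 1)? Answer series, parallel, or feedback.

Answer: parallel

Working:
Step 1: apply the feedback formula to B1, B2
Step 2: reduce the parallel group [B1/(1-B1*B2)], B3, B4
Step 3: reduce the feedback loop with forward ([B1/(1-B1*B2)]+B3+B4) and return B5
The group at step 2 is a parallel group.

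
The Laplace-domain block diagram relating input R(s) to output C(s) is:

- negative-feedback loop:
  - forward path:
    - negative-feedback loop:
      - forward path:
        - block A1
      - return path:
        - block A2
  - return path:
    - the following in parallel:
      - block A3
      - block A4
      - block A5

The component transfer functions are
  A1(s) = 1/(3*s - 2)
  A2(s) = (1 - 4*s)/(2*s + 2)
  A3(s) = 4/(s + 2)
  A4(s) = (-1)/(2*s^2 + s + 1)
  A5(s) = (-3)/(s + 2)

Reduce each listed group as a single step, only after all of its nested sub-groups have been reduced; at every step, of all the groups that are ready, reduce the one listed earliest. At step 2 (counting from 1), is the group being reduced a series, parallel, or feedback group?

Step 1 - apply the feedback formula to A1, A2
Step 2 - sum the parallel branches A3, A4, A5
Step 3 - reduce the feedback loop with forward [A1/(1+A1*A2)] and return (A3+A4+A5)
At step 2 the group reduced is parallel.

Hence the answer: parallel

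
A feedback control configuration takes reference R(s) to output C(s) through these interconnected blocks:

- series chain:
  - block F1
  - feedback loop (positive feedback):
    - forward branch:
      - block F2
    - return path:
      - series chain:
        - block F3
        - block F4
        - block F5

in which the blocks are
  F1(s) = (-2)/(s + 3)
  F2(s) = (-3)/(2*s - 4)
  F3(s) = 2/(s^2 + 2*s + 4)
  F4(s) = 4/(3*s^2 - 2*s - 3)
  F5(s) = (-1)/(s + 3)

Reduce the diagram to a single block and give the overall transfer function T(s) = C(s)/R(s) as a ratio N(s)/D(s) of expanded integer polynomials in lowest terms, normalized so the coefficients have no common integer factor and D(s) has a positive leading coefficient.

[1] cascade F3, F4, F5; result (-8)/(3*s^5 + 13*s^4 + 17*s^3 + s^2 - 54*s - 36)
[2] feedback reduction of F2, (F3*F4*F5); result (-9*s^5 - 39*s^4 - 51*s^3 - 3*s^2 + 162*s + 108)/(6*s^6 + 14*s^5 - 18*s^4 - 66*s^3 - 112*s^2 + 144*s + 120)
[3] series reduction of F1, [F2/(1-F2*(F3*F4*F5))] - this is the overall T(s), already in the required normalized form

Final answer: (9*s^4 + 12*s^3 + 15*s^2 - 42*s - 36)/(3*s^6 + 7*s^5 - 9*s^4 - 33*s^3 - 56*s^2 + 72*s + 60)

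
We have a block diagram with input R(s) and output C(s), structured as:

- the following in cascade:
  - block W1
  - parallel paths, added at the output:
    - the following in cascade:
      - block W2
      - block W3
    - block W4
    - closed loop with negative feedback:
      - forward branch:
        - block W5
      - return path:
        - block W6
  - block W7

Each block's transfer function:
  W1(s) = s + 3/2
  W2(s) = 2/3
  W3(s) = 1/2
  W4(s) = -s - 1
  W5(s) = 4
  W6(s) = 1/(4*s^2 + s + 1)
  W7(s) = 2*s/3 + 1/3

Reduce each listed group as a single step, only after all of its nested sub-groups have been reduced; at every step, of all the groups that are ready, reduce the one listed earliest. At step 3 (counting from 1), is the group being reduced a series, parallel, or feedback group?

Answer: parallel

Working:
Step 1 - multiply W2, W3 (series)
Step 2 - reduce the feedback loop with forward W5 and return W6
Step 3 - reduce the parallel group (W2*W3), W4, [W5/(1+W5*W6)]
Step 4 - cascade W1, ((W2*W3)+W4+[W5/(1+W5*W6)]), W7
Step 3 collapses a parallel group.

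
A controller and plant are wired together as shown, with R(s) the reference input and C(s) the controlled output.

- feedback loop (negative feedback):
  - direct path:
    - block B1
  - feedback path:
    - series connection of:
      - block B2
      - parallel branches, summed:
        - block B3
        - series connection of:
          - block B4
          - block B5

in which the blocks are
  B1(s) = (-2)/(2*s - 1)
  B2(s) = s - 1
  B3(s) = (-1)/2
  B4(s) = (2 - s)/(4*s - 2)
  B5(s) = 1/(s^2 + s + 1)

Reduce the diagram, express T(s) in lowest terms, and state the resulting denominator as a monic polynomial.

The answer is s^4 - s^3/6 + s^2/3 - 4*s/3 + 2/3.

Reasoning:
Step 1. combine B4, B5 in series: (2 - s)/(4*s^3 + 2*s^2 + 2*s - 2)
Step 2. parallel reduction of B3, (B4*B5): (-2*s^3 - s^2 - 2*s + 3)/(4*s^3 + 2*s^2 + 2*s - 2)
Step 3. multiply B2, (B3+(B4*B5)) (series): (-2*s^4 + s^3 - s^2 + 5*s - 3)/(4*s^3 + 2*s^2 + 2*s - 2)
Step 4. close the feedback loop around B1, (B2*(B3+(B4*B5))): (-4*s^3 - 2*s^2 - 2*s + 2)/(6*s^4 - s^3 + 2*s^2 - 8*s + 4)
That last expression is T(s), already simplified. Scaling its denominator by 1/6 (the reciprocal of the leading coefficient) yields the monic denominator.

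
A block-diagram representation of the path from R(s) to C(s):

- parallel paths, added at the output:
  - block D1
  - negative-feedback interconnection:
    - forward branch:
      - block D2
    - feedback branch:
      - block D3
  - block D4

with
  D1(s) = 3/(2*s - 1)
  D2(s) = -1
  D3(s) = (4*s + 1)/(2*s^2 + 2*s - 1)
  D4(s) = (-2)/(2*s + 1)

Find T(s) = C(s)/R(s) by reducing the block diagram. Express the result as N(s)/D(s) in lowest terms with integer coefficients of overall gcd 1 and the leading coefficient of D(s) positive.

First reduce the diagram to T(s).

Step 1: apply the feedback formula to D2, D3 = (-2*s^2 - 2*s + 1)/(2*s^2 - 2*s - 2)
Step 2: combine D1, [D2/(1+D2*D3)], D4 in parallel, giving the overall T(s)

Answer: (-8*s^4 - 4*s^3 + 12*s^2 - 12*s - 11)/(8*s^4 - 8*s^3 - 10*s^2 + 2*s + 2)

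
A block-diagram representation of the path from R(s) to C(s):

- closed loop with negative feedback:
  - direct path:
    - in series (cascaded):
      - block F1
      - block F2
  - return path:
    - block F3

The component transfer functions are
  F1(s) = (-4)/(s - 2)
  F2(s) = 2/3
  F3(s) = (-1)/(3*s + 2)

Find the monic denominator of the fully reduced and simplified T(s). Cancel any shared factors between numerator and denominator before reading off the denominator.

[1] combine F1, F2 in series = (-8)/(3*s - 6)
[2] close the feedback loop around (F1*F2), F3 = (-24*s - 16)/(9*s^2 - 12*s - 4)
T(s) is the step-2 result (common factors already cancelled). Leading coefficient of the denominator: 9. Divide through by 9 for the monic polynomial.

Hence the answer: s^2 - 4*s/3 - 4/9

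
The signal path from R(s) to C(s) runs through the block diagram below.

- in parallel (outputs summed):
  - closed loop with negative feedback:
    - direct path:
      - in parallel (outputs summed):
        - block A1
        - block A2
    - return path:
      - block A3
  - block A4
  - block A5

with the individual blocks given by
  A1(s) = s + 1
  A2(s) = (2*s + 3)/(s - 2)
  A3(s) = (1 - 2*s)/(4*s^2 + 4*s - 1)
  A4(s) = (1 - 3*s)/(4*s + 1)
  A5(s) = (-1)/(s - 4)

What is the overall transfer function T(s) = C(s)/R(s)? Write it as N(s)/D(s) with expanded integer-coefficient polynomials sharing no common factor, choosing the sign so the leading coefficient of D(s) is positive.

The answer is (16*s^6 - 34*s^5 - 75*s^4 - 150*s^3 - 151*s^2 + 80*s - 11)/(8*s^5 - 50*s^4 + 27*s^3 + 182*s^2 - 5*s - 12).

Reasoning:
1. combine A1, A2 in parallel -> (s^2 + s + 1)/(s - 2)
2. feedback reduction of (A1+A2), A3 -> (4*s^4 + 8*s^3 + 7*s^2 + 3*s - 1)/(2*s^3 - 5*s^2 - 10*s + 3)
3. add [(A1+A2)/(1+(A1+A2)*A3)], A4, A5 (parallel), which is the overall transfer function T(s) = C(s)/R(s) in lowest terms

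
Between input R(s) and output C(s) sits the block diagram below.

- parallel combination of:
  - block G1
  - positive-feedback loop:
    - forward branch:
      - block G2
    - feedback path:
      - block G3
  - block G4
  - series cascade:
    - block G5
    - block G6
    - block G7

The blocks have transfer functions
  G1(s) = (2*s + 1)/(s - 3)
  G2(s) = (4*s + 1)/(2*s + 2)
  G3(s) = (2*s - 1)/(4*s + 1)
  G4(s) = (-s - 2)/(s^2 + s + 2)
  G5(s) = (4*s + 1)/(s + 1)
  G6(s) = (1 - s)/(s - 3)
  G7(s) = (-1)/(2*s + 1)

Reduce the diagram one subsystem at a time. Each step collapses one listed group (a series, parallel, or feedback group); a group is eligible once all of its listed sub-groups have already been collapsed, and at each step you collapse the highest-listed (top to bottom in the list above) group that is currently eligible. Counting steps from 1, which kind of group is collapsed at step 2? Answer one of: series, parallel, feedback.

The answer is series.

Reasoning:
[1] feedback reduction of G2, G3
[2] combine G5, G6, G7 in series
[3] sum the parallel branches G1, [G2/(1-G2*G3)], G4, (G5*G6*G7)
At step 2 the group reduced is series.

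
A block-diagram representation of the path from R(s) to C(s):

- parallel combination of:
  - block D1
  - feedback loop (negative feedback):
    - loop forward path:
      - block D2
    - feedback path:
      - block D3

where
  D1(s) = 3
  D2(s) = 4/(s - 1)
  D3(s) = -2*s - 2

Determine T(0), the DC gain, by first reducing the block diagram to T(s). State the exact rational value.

(1) feedback reduction of D2, D3: (-4)/(7*s + 9)
(2) sum the parallel branches D1, [D2/(1+D2*D3)]: (21*s + 23)/(7*s + 9)
That last expression is T(s); at s = 0 only the constant terms survive, so T(0) = 23/9.

Therefore the answer is 23/9.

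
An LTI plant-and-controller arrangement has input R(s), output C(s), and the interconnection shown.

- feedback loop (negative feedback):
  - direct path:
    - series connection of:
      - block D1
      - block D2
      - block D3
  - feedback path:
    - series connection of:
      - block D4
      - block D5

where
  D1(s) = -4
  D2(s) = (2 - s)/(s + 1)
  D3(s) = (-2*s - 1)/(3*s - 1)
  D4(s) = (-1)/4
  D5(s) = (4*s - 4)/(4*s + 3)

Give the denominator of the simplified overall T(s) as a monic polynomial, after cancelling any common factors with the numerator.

First reduce the diagram to T(s).

(1) series reduction of D1, D2, D3 = (-8*s^2 + 12*s + 8)/(3*s^2 + 2*s - 1)
(2) cascade D4, D5 = (1 - s)/(4*s + 3)
(3) apply the feedback formula to (D1*D2*D3), (D4*D5) = (-32*s^3 + 24*s^2 + 68*s + 24)/(20*s^3 - 3*s^2 + 6*s + 5)
No further cancellation is possible in the step-3 result, so that is T(s). Its denominator becomes monic after dividing by the leading coefficient 20.

Answer: s^3 - 3*s^2/20 + 3*s/10 + 1/4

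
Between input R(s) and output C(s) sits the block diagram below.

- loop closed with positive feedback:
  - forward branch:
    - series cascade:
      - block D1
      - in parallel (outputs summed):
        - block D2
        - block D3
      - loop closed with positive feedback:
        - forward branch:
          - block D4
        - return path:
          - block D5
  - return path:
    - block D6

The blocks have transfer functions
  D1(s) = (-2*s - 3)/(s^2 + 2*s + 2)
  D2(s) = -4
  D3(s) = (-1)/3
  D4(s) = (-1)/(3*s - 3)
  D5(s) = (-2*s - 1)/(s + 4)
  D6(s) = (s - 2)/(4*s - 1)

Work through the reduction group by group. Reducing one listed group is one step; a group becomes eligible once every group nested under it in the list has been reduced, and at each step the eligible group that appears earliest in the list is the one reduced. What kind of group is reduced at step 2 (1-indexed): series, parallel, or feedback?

The answer is feedback.

Reasoning:
[1] sum the parallel branches D2, D3
[2] reduce the feedback loop with forward D4 and return D5
[3] cascade D1, (D2+D3), [D4/(1-D4*D5)]
[4] collapse the loop ((D1*(D2+D3)*[D4/(1-D4*D5)]) forward, D6 return)
At step 2 the group reduced is feedback.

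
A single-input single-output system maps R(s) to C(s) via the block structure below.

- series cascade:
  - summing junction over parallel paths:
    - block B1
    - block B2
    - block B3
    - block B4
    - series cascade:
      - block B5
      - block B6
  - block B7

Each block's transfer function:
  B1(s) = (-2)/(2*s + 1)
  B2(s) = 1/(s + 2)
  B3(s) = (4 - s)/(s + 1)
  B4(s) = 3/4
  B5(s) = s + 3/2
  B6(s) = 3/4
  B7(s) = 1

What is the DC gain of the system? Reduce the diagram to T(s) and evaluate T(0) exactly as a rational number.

First reduce the diagram to T(s).

Step 1 - cascade B5, B6: 3*s/4 + 9/8
Step 2 - sum the parallel branches B1, B2, B3, B4, (B5*B6): (12*s^4 + 56*s^3 + 171*s^2 + 237*s + 70)/(16*s^3 + 56*s^2 + 56*s + 16)
Step 3 - reduce the series chain (B1+B2+B3+B4+(B5*B6)), B7: (12*s^4 + 56*s^3 + 171*s^2 + 237*s + 70)/(16*s^3 + 56*s^2 + 56*s + 16)
DC gain: substitute s = 0 into T(s) from step 3: T(0) = 70/16 = 35/8.

Answer: 35/8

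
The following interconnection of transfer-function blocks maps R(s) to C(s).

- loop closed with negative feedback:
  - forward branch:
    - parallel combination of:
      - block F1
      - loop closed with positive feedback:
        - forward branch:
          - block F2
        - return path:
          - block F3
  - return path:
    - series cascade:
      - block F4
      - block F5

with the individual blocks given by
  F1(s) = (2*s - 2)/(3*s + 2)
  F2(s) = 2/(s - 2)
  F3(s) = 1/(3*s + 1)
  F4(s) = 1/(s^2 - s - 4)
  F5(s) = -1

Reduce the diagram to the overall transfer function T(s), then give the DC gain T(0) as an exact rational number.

1. reduce the feedback loop with forward F2 and return F3 gives (6*s + 2)/(3*s^2 - 5*s - 4)
2. combine F1, [F2/(1-F2*F3)] in parallel gives (6*s^3 + 2*s^2 + 20*s + 12)/(9*s^3 - 9*s^2 - 22*s - 8)
3. reduce the series chain F4, F5 gives (-1)/(s^2 - s - 4)
4. feedback reduction of (F1+[F2/(1-F2*F3)]), (F4*F5) gives (6*s^5 - 4*s^4 - 6*s^3 - 16*s^2 - 92*s - 48)/(9*s^5 - 18*s^4 - 55*s^3 + 48*s^2 + 76*s + 20)
DC gain: substitute s = 0 into T(s) from step 4: T(0) = -48/20 = -12/5.

Therefore the answer is -12/5.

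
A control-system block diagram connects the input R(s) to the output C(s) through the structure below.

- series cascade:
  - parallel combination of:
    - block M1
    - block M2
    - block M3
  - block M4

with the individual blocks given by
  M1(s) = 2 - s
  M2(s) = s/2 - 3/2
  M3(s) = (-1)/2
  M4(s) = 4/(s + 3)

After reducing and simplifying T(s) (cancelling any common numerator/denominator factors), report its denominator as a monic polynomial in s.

First reduce the diagram to T(s).

[1] add M1, M2, M3 (parallel) -> (-s)/2
[2] combine (M1+M2+M3), M4 in series -> (-2*s)/(s + 3)
That last expression is T(s), already simplified, and its denominator is already monic.

Answer: s + 3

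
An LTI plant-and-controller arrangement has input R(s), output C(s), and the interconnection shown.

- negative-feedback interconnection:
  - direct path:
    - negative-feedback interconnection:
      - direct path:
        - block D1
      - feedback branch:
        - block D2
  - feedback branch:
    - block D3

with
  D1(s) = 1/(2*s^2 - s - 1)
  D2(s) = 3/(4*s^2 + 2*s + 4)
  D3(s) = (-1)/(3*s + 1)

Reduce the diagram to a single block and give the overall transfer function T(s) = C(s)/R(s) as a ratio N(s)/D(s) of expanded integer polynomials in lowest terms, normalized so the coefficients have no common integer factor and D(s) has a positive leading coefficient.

Step 1: close the feedback loop around D1, D2; result (4*s^2 + 2*s + 4)/(8*s^4 + 2*s^2 - 6*s - 1)
Step 2: collapse the loop ([D1/(1+D1*D2)] forward, D3 return), which is the overall transfer function T(s) = C(s)/R(s) in lowest terms

Answer: (12*s^3 + 10*s^2 + 14*s + 4)/(24*s^5 + 8*s^4 + 6*s^3 - 20*s^2 - 11*s - 5)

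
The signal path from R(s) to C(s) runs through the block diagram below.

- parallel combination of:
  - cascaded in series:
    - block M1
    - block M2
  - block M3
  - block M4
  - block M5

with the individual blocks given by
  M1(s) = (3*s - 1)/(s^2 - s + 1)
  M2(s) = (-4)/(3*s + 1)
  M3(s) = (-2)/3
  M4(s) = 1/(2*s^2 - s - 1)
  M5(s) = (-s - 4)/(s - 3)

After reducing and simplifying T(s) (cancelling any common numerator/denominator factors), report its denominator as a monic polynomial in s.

The answer is s^6 - 25*s^5/6 + 4*s^4 - 7*s^3/6 - 3*s^2/2 + 4*s/3 + 1/2.

Reasoning:
(1) multiply M1, M2 (series) -> (4 - 12*s)/(3*s^3 - 2*s^2 + 2*s + 1)
(2) sum the parallel branches (M1*M2), M3, M4, M5 -> (-30*s^6 - s^5 - 36*s^4 + 215*s^3 - 129*s^2 - 76*s + 33)/(18*s^6 - 75*s^5 + 72*s^4 - 21*s^3 - 27*s^2 + 24*s + 9)
T(s) is the step-2 result (common factors already cancelled). Leading coefficient of the denominator: 18. Divide through by 18 for the monic polynomial.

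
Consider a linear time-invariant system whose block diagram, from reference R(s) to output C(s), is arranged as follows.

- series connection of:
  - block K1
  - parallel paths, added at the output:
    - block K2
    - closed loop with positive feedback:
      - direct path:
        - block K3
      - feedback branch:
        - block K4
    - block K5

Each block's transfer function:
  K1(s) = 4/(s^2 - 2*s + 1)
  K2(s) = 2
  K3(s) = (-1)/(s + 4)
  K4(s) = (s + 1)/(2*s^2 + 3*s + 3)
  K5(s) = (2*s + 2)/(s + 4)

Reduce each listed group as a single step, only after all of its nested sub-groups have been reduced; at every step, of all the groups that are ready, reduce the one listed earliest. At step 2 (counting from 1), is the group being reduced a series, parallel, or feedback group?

The answer is parallel.

Reasoning:
Step 1: reduce the feedback loop with forward K3 and return K4
Step 2: parallel reduction of K2, [K3/(1-K3*K4)], K5
Step 3: combine K1, (K2+[K3/(1-K3*K4)]+K5) in series
The group at step 2 is a parallel group.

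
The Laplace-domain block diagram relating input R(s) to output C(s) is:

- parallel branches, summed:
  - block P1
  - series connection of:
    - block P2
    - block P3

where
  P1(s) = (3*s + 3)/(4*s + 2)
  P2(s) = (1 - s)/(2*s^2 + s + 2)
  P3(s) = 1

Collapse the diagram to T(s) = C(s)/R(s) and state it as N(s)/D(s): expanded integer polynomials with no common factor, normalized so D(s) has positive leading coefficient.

The answer is (6*s^3 + 5*s^2 + 11*s + 8)/(8*s^3 + 8*s^2 + 10*s + 4).

Reasoning:
Step 1: combine P2, P3 in series -> (1 - s)/(2*s^2 + s + 2)
Step 2: parallel reduction of P1, (P2*P3) - this is the overall T(s), already in the required normalized form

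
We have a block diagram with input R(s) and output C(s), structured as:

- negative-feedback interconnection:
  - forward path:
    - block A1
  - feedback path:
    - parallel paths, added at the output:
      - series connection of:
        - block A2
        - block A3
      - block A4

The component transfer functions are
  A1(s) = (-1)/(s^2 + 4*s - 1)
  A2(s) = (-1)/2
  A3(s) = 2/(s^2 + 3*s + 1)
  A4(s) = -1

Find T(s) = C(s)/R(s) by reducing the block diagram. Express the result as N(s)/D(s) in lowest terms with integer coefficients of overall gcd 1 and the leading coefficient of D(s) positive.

First reduce the diagram to T(s).

Step 1. multiply A2, A3 (series), giving (-1)/(s^2 + 3*s + 1)
Step 2. combine (A2*A3), A4 in parallel, giving (-s^2 - 3*s - 2)/(s^2 + 3*s + 1)
Step 3. feedback reduction of A1, ((A2*A3)+A4), which is the overall transfer function T(s) = C(s)/R(s) in lowest terms

Answer: (-s^2 - 3*s - 1)/(s^4 + 7*s^3 + 13*s^2 + 4*s + 1)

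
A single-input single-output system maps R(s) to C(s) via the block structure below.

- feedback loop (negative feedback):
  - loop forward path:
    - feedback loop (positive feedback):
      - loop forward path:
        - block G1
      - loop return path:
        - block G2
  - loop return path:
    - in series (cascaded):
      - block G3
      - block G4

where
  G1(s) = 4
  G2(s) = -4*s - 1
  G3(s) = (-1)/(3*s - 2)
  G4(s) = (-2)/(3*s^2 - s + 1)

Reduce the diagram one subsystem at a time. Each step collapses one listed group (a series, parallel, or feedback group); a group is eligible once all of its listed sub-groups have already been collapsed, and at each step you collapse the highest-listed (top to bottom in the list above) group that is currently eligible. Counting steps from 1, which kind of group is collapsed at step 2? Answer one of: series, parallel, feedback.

Answer: series

Working:
(1) collapse the loop (G1 forward, G2 return)
(2) combine G3, G4 in series
(3) apply the feedback formula to [G1/(1-G1*G2)], (G3*G4)
At step 2 the group reduced is series.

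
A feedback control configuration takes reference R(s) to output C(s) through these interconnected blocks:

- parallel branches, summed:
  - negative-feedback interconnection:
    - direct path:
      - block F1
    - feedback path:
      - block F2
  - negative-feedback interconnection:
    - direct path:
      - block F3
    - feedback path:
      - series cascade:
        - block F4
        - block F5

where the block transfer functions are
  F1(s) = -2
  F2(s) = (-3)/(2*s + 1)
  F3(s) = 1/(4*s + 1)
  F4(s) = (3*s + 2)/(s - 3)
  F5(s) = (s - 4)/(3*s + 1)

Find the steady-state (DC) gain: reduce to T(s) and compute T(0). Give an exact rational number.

Reducing step by step:

Step 1: apply the feedback formula to F1, F2 gives (-4*s - 2)/(2*s + 7)
Step 2: series reduction of F4, F5 gives (3*s^2 - 10*s - 8)/(3*s^2 - 8*s - 3)
Step 3: feedback reduction of F3, (F4*F5) gives (3*s^2 - 8*s - 3)/(12*s^3 - 26*s^2 - 30*s - 11)
Step 4: reduce the parallel group [F1/(1+F1*F2)], [F3/(1+F3*(F4*F5))] gives (-48*s^4 + 86*s^3 + 177*s^2 + 42*s + 1)/(24*s^4 + 32*s^3 - 242*s^2 - 232*s - 77)
That last expression is T(s); at s = 0 only the constant terms survive, so T(0) = 1/(-77) = -1/77.

Answer: -1/77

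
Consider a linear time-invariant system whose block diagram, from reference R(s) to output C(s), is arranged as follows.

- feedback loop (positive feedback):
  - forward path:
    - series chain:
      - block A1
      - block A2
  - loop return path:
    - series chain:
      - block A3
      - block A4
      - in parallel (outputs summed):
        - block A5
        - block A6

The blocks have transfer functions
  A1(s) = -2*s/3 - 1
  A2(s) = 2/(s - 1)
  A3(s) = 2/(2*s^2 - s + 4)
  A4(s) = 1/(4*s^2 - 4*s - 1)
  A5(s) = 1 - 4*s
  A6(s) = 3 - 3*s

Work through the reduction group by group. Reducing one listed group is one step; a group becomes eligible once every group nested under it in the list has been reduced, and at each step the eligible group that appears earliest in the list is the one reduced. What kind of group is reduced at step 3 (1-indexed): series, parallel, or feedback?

Step 1 - reduce the series chain A1, A2
Step 2 - add A5, A6 (parallel)
Step 3 - multiply A3, A4, (A5+A6) (series)
Step 4 - feedback reduction of (A1*A2), (A3*A4*(A5+A6))
Step 3 collapses a series group.

Answer: series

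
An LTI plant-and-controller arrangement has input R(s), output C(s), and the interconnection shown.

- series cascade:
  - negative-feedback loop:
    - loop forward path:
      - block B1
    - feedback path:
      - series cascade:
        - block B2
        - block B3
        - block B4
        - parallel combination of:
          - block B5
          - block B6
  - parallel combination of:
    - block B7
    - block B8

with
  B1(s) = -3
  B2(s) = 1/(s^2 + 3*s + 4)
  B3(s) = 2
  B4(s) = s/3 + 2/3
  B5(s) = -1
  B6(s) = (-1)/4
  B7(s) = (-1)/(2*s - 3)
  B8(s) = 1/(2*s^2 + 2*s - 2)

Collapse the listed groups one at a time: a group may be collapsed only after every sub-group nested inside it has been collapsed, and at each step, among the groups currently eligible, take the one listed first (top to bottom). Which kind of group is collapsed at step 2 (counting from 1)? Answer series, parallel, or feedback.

(1) parallel reduction of B5, B6
(2) reduce the series chain B2, B3, B4, (B5+B6)
(3) apply the feedback formula to B1, (B2*B3*B4*(B5+B6))
(4) combine B7, B8 in parallel
(5) multiply [B1/(1+B1*(B2*B3*B4*(B5+B6)))], (B7+B8) (series)
At step 2 the group reduced is series.

Therefore the answer is series.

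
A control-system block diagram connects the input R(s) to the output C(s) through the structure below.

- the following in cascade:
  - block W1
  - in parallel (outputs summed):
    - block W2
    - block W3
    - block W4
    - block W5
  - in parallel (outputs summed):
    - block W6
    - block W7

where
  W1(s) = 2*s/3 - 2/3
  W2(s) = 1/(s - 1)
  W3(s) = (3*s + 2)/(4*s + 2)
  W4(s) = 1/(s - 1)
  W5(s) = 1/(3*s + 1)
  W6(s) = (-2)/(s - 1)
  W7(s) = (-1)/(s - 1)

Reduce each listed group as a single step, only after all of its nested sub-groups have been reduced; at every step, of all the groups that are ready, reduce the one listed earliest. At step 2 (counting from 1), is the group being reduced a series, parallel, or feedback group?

(1) parallel reduction of W2, W3, W4, W5
(2) combine W6, W7 in parallel
(3) combine W1, (W2+W3+W4+W5), (W6+W7) in series
Step 2 collapses a parallel group.

Therefore the answer is parallel.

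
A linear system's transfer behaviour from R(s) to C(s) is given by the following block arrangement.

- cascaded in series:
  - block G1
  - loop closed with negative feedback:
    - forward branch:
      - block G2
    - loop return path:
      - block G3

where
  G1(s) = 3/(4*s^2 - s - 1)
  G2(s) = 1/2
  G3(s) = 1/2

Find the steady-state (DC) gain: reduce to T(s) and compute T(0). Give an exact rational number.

[1] feedback reduction of G2, G3; result 2/5
[2] combine G1, [G2/(1+G2*G3)] in series; result 6/(20*s^2 - 5*s - 5)
The step-2 result is T(s). Setting s = 0: T(0) = 6/(-5) = -6/5.

Answer: -6/5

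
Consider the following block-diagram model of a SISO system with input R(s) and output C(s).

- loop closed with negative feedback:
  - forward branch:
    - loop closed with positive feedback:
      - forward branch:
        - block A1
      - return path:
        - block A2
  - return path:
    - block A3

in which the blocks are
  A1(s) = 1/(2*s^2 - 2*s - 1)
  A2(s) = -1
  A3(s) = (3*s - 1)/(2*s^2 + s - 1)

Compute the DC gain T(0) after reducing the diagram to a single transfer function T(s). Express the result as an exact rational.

1. apply the feedback formula to A1, A2, giving 1/(2*s^2 - 2*s)
2. feedback reduction of [A1/(1-A1*A2)], A3, giving (2*s^2 + s - 1)/(4*s^4 - 2*s^3 - 4*s^2 + 5*s - 1)
The step-2 result is T(s). Setting s = 0: T(0) = -1/(-1) = 1.

Therefore the answer is 1.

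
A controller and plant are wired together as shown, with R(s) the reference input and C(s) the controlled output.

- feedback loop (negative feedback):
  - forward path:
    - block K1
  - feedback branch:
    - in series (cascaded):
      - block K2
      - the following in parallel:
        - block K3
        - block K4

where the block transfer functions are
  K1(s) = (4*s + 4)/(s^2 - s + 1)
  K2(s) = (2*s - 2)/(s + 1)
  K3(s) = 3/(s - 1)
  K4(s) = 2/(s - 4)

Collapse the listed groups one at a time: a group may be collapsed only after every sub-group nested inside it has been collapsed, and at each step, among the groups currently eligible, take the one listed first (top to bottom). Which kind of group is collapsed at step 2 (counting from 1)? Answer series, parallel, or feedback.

Step 1. sum the parallel branches K3, K4
Step 2. series reduction of K2, (K3+K4)
Step 3. close the feedback loop around K1, (K2*(K3+K4))
Step 2 collapses a series group.

Final answer: series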